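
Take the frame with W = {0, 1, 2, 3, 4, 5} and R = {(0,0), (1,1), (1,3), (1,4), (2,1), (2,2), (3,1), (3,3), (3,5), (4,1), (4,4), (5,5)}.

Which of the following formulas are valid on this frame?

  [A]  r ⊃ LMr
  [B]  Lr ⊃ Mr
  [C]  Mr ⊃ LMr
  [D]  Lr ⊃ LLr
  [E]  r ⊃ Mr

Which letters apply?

B, E

R is reflexive: each world relates to itself.
R is not symmetric: 2 R 1 but not 1 R 2.
R is not transitive: 1 R 3 and 3 R 5 but not 1 R 5.
R is not euclidean: 1 R 3 and 1 R 4 but not 3 R 4.
R is serial: every world has an R-successor.
(A) r ⊃ LMr is axiom B; it is valid on a frame exactly when R is symmetric. R is not symmetric, so not valid.
(B) Lr ⊃ Mr (axiom D) characterises the serial frames. R is serial — valid.
(C) Mr ⊃ LMr is axiom 5, which corresponds to the euclidean property. R is not euclidean — not valid.
(D) Lr ⊃ LLr is axiom 4, which corresponds to transitivity. R is not transitive — not valid.
(E) r ⊃ Mr (the dual of axiom T) characterises the reflexive frames. R is reflexive — valid.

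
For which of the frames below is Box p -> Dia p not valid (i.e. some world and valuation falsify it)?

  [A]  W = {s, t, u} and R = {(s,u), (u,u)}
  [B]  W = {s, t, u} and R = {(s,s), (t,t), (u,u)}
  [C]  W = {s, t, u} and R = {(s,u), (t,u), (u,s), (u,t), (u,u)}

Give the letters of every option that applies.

A

The schema Box p -> Dia p is axiom D; it is valid on a frame iff R is serial.
(A) R is not serial (t has no R-successor), so the schema fails here.
(B) R is serial (every world has an R-successor), so the schema is valid here.
(C) R is serial (every world has an R-successor), so the schema is valid here.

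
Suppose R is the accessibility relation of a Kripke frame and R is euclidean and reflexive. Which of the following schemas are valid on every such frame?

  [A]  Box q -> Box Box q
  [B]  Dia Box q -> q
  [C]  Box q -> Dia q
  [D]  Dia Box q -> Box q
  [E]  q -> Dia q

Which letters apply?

A reflexive euclidean relation is also symmetric (from wRw and wRv the euclidean condition gives vRw) and hence transitive; it is an equivalence relation.
(A) axiom 4: valid iff R is transitive. Every such R is transitive — valid.
(B) Dia Box q -> q is the dual of axiom B, which corresponds to symmetry. Every such R is symmetric — valid.
(C) Box q -> Dia q is axiom D, which corresponds to seriality. Every such R is serial — valid.
(D) the dual of axiom 5: valid iff R is euclidean. Every such R is euclidean — valid.
(E) the dual of axiom T: valid iff R is reflexive. Every such R is reflexive — valid.

A, B, C, D, E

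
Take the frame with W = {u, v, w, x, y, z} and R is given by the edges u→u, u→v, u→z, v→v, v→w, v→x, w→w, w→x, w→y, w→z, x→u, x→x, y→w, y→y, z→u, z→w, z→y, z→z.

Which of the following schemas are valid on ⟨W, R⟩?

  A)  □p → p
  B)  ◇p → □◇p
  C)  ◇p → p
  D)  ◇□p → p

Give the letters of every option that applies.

R is reflexive: each world relates to itself.
R is not symmetric: u R v but not v R u.
R is not euclidean: u R v and u R u but not v R u.
R is not a subset of the identity: u R v with u ≠ v.
(A) □p → p is axiom T; it is valid on a frame exactly when R is reflexive. R is reflexive, so valid.
(B) ◇p → □◇p (axiom 5) characterises the euclidean frames. R is not euclidean — not valid.
(C) ◇p → p (the converse of T) corresponds to R being a subset of the identity. Here R ⊄ identity, so not valid.
(D) ◇□p → p (the dual of axiom B) characterises the symmetric frames. R is not symmetric — not valid.

A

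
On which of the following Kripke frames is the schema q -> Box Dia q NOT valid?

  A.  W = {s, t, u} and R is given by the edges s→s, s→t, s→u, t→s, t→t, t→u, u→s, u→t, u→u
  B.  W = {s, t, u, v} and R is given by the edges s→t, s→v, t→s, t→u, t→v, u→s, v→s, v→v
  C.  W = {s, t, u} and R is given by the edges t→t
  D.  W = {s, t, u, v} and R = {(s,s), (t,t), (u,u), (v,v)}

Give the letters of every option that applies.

The schema q -> Box Dia q is axiom B; it is valid on a frame iff R is symmetric.
(A) R is symmetric (every R-edge is matched by its reverse), so the schema is valid here.
(B) R is not symmetric (t R u but not u R t), so the schema fails here.
(C) R is symmetric (every R-edge is matched by its reverse), so the schema is valid here.
(D) R is symmetric (every R-edge is matched by its reverse), so the schema is valid here.

B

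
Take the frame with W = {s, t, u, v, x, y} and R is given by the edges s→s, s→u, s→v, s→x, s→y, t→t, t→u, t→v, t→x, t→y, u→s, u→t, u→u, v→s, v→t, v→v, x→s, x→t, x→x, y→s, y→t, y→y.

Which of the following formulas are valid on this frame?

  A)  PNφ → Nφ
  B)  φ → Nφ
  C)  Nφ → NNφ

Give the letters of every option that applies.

none

R is not transitive: s R u and u R t but not s R t.
R is not euclidean: s R u and s R v but not u R v.
R is not a subset of the identity: s R u with s ≠ u.
(A) PNφ → Nφ is the dual of axiom 5, which corresponds to the euclidean property. R is not euclidean — not valid.
(B) φ → Nφ is valid only on frames where every R-edge is a self-loop. Here R ⊄ identity — not valid.
(C) Nφ → NNφ is axiom 4; it is valid on a frame exactly when R is transitive. R is not transitive, so not valid.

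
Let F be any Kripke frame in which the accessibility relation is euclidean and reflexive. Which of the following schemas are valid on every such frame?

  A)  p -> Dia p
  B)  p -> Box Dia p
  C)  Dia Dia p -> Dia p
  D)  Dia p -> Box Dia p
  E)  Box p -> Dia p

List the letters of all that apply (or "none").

A reflexive euclidean relation is also symmetric (from wRw and wRv the euclidean condition gives vRw) and hence transitive; it is an equivalence relation.
(A) the dual of axiom T: valid iff R is reflexive. Every such R is reflexive — valid.
(B) axiom B: valid iff R is symmetric. Every such R is symmetric — valid.
(C) Dia Dia p -> Dia p is the dual of axiom 4, which corresponds to transitivity. Every such R is transitive — valid.
(D) Dia p -> Box Dia p (axiom 5) characterises the euclidean frames. Every such R is euclidean — valid.
(E) axiom D: valid iff R is serial. Every such R is serial — valid.

A, B, C, D, E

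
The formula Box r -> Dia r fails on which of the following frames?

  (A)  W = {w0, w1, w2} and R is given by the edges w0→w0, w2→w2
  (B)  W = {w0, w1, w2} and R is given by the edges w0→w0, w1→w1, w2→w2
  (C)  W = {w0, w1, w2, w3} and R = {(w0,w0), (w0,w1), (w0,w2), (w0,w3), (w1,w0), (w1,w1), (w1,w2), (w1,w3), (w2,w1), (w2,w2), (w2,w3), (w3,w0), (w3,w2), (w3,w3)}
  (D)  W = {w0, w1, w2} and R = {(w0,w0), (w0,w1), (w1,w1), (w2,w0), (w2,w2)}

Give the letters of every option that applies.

The schema Box r -> Dia r is axiom D; it is valid on a frame iff R is serial.
(A) R is not serial (w1 has no R-successor), so the schema fails here.
(B) R is serial (every world has an R-successor), so the schema is valid here.
(C) R is serial (every world has an R-successor), so the schema is valid here.
(D) R is serial (every world has an R-successor), so the schema is valid here.

A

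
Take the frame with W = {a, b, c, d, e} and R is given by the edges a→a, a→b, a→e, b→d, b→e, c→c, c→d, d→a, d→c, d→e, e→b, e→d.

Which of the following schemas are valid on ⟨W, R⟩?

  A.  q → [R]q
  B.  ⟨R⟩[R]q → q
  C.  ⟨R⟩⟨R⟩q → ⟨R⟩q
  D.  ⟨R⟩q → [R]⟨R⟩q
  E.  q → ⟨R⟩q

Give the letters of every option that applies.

none

R is not reflexive: not b R b.
R is not symmetric: a R b but not b R a.
R is not transitive: a R b and b R d but not a R d.
R is not euclidean: a R b and a R a but not b R a.
R is not a subset of the identity: a R b with a ≠ b.
(A) q → [R]q is equivalent to ◇p→p; it holds exactly when R ⊆ identity. Here R ⊄ identity — not valid.
(B) ⟨R⟩[R]q → q is the dual of axiom B; it is valid on a frame exactly when R is symmetric. R is not symmetric, so not valid.
(C) ⟨R⟩⟨R⟩q → ⟨R⟩q (the dual of axiom 4) characterises the transitive frames. R is not transitive — not valid.
(D) axiom 5: valid iff R is euclidean. R is not euclidean — not valid.
(E) q → ⟨R⟩q (the dual of axiom T) characterises the reflexive frames. R is not reflexive — not valid.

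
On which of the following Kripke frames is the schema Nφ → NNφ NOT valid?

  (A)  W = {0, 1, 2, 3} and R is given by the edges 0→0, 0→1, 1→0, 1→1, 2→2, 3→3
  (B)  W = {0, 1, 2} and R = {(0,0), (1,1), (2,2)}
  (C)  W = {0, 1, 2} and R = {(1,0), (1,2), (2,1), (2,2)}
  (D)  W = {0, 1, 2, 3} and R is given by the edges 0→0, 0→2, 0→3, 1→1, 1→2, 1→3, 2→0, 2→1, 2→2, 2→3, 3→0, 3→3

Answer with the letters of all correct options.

C, D

The schema Nφ → NNφ is axiom 4; it is valid on a frame iff R is transitive.
(A) R is transitive (R is closed under composition), so the schema is valid here.
(B) R is transitive (R is closed under composition), so the schema is valid here.
(C) R is not transitive (1 R 2 and 2 R 1 but not 1 R 1), so the schema fails here.
(D) R is not transitive (0 R 2 and 2 R 1 but not 0 R 1), so the schema fails here.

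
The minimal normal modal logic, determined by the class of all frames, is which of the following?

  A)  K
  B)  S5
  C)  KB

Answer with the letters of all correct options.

(A) K is determined by exactly this class.
(B) S5 is determined by the class of reflexive, symmetric, and transitive frames.
(C) KB is determined by the class of symmetric frames.

A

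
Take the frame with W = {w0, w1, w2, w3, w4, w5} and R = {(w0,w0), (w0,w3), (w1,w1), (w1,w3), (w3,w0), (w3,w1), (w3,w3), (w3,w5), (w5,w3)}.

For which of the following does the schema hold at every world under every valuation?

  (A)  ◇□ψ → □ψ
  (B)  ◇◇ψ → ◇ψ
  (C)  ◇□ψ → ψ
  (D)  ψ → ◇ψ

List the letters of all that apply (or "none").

R is not reflexive: not w2 R w2.
R is symmetric: every R-edge is matched by its reverse.
R is not transitive: w0 R w3 and w3 R w1 but not w0 R w1.
R is not euclidean: w3 R w0 and w3 R w1 but not w0 R w1.
(A) ◇□ψ → □ψ (the dual of axiom 5) characterises the euclidean frames. R is not euclidean — not valid.
(B) ◇◇ψ → ◇ψ (the dual of axiom 4) characterises the transitive frames. R is not transitive — not valid.
(C) ◇□ψ → ψ is the dual of axiom B, which corresponds to symmetry. R is symmetric — valid.
(D) ψ → ◇ψ is the dual of axiom T, which corresponds to reflexivity. R is not reflexive — not valid.

C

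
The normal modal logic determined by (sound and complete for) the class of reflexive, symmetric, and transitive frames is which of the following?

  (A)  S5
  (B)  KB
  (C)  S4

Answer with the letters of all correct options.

(A) S5 is determined by exactly this class.
(B) KB is determined by the class of symmetric frames.
(C) S4 is determined by the class of reflexive and transitive frames.

A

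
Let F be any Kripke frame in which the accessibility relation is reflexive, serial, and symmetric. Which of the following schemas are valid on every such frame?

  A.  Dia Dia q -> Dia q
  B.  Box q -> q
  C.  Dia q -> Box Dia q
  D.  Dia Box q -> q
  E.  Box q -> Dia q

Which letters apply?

(A) Dia Dia q -> Dia q is the dual of axiom 4, which corresponds to transitivity. Such an R need not be transitive — not valid.
(B) Box q -> q (axiom T) characterises the reflexive frames. Every such R is reflexive — valid.
(C) Dia q -> Box Dia q (axiom 5) characterises the euclidean frames. Such an R need not be euclidean — not valid.
(D) the dual of axiom B: valid iff R is symmetric. Every such R is symmetric — valid.
(E) Box q -> Dia q is axiom D; it is valid on a frame exactly when R is serial. Every such R is serial, so valid.

B, D, E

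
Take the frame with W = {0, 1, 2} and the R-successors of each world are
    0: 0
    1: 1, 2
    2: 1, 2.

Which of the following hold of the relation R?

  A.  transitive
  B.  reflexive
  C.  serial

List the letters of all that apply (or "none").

A, B, C

(A) transitive: R is closed under composition.
(B) reflexive: each world relates to itself.
(C) serial: every world has an R-successor.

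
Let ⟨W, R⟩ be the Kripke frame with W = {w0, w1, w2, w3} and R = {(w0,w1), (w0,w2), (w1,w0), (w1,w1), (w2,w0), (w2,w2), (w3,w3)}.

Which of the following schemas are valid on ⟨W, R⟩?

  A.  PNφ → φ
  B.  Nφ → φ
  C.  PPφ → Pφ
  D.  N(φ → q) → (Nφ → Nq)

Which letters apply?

R is not reflexive: not w0 R w0.
R is symmetric: every R-edge is matched by its reverse.
R is not transitive: w0 R w1 and w1 R w0 but not w0 R w0.
(A) PNφ → φ is the dual of axiom B, which corresponds to symmetry. R is symmetric — valid.
(B) Nφ → φ (axiom T) characterises the reflexive frames. R is not reflexive — not valid.
(C) the dual of axiom 4: valid iff R is transitive. R is not transitive — not valid.
(D) N(φ → q) → (Nφ → Nq) is the K axiom; it holds on all frames — valid.

A, D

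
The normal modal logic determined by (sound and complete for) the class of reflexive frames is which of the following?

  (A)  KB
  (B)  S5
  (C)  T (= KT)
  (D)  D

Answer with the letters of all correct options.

C

(A) KB is determined by the class of symmetric frames.
(B) S5 is determined by the class of reflexive, symmetric, and transitive frames.
(C) T (= KT) is determined by exactly this class.
(D) D is determined by the class of serial frames.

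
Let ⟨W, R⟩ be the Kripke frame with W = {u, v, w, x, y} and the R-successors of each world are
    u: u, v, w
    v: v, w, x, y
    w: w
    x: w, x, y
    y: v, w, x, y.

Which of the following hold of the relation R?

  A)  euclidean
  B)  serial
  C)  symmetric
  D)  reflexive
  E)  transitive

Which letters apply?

B, D

(A) not euclidean: u R v and u R u but not v R u.
(B) serial: every world has an R-successor.
(C) not symmetric: u R v but not v R u.
(D) reflexive: each world relates to itself.
(E) not transitive: u R v and v R x but not u R x.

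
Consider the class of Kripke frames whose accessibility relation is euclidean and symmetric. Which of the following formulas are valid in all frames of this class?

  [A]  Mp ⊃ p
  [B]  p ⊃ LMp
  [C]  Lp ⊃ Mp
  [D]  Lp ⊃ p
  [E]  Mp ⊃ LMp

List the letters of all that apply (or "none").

A symmetric euclidean relation is transitive (uRv and vRw give vRu by symmetry, then uRw by the euclidean condition, applied at v).
(A) Mp ⊃ p (the converse of T) corresponds to R being a subset of the identity. Such an R need not be a subset of the identity, so not valid.
(B) p ⊃ LMp (axiom B) characterises the symmetric frames. Every such R is symmetric — valid.
(C) Lp ⊃ Mp is axiom D; it is valid on a frame exactly when R is serial. Such an R need not be serial, so not valid.
(D) Lp ⊃ p is axiom T, which corresponds to reflexivity. Such an R need not be reflexive — not valid.
(E) Mp ⊃ LMp is axiom 5, which corresponds to the euclidean property. Every such R is euclidean — valid.

B, E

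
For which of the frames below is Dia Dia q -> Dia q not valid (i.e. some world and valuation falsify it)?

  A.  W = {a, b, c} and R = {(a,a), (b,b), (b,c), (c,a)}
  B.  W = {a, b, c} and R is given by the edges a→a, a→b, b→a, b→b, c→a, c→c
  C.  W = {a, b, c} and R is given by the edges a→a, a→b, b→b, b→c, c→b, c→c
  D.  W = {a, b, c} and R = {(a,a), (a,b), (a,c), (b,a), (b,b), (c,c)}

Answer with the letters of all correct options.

The schema Dia Dia q -> Dia q is the dual of axiom 4; it is valid on a frame iff R is transitive.
(A) R is not transitive (b R c and c R a but not b R a), so the schema fails here.
(B) R is not transitive (c R a and a R b but not c R b), so the schema fails here.
(C) R is not transitive (a R b and b R c but not a R c), so the schema fails here.
(D) R is not transitive (b R a and a R c but not b R c), so the schema fails here.

A, B, C, D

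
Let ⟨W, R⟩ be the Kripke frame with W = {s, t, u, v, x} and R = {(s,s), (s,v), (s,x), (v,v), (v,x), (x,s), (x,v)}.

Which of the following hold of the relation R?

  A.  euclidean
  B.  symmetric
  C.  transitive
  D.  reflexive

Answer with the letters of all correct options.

(A) not euclidean: s R v and s R s but not v R s.
(B) not symmetric: s R v but not v R s.
(C) not transitive: v R x and x R s but not v R s.
(D) not reflexive: not t R t.

none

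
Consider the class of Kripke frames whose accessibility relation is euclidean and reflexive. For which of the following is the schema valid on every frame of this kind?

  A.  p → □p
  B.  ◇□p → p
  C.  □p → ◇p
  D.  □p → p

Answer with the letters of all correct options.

B, C, D

A reflexive euclidean relation is also symmetric (from wRw and wRv the euclidean condition gives vRw) and hence transitive; it is an equivalence relation.
(A) p → □p is valid only on frames where every R-edge is a self-loop. Such an R need not be a subset of the identity — not valid.
(B) ◇□p → p is the dual of axiom B; it is valid on a frame exactly when R is symmetric. Every such R is symmetric, so valid.
(C) □p → ◇p is axiom D; it is valid on a frame exactly when R is serial. Every such R is serial, so valid.
(D) □p → p (axiom T) characterises the reflexive frames. Every such R is reflexive — valid.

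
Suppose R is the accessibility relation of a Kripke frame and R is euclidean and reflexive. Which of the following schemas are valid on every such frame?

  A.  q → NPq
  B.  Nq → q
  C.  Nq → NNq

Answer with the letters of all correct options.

A reflexive euclidean relation is also symmetric (from wRw and wRv the euclidean condition gives vRw) and hence transitive; it is an equivalence relation.
(A) q → NPq is axiom B; it is valid on a frame exactly when R is symmetric. Every such R is symmetric, so valid.
(B) Nq → q (axiom T) characterises the reflexive frames. Every such R is reflexive — valid.
(C) Nq → NNq is axiom 4, which corresponds to transitivity. Every such R is transitive — valid.

A, B, C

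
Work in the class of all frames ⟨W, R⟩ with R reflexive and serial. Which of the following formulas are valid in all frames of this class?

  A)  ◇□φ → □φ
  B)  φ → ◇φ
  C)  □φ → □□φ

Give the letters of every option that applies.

B

(A) ◇□φ → □φ is the dual of axiom 5; it is valid on a frame exactly when R is euclidean. Such an R need not be euclidean, so not valid.
(B) the dual of axiom T: valid iff R is reflexive. Every such R is reflexive — valid.
(C) □φ → □□φ is axiom 4; it is valid on a frame exactly when R is transitive. Such an R need not be transitive, so not valid.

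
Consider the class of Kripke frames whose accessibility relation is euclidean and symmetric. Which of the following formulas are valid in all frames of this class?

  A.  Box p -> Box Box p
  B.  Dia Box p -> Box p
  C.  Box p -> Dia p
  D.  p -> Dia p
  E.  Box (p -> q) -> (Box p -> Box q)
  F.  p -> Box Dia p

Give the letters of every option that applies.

A symmetric euclidean relation is transitive (uRv and vRw give vRu by symmetry, then uRw by the euclidean condition, applied at v).
(A) Box p -> Box Box p (axiom 4) characterises the transitive frames. Every such R is transitive — valid.
(B) Dia Box p -> Box p (the dual of axiom 5) characterises the euclidean frames. Every such R is euclidean — valid.
(C) Box p -> Dia p is axiom D; it is valid on a frame exactly when R is serial. Such an R need not be serial, so not valid.
(D) p -> Dia p (the dual of axiom T) characterises the reflexive frames. Such an R need not be reflexive — not valid.
(E) this is just K, valid on every normal frame.
(F) p -> Box Dia p (axiom B) characterises the symmetric frames. Every such R is symmetric — valid.

A, B, E, F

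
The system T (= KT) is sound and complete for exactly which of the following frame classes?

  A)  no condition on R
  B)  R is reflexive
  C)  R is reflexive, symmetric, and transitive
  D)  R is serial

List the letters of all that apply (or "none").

(A) this class determines K, not T (= KT).
(B) T (= KT) is sound and complete for exactly this class.
(C) this class determines S5, not T (= KT).
(D) this class determines D, not T (= KT).

B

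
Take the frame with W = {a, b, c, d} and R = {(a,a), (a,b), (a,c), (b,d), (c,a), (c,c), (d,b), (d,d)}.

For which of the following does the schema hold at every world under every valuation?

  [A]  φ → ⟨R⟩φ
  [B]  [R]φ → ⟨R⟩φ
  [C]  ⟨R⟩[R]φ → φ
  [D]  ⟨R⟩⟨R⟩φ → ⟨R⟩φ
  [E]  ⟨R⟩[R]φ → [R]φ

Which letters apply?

B

R is not reflexive: not b R b.
R is not symmetric: a R b but not b R a.
R is not transitive: a R b and b R d but not a R d.
R is not euclidean: a R b and a R a but not b R a.
R is serial: every world has an R-successor.
(A) φ → ⟨R⟩φ is the dual of axiom T, which corresponds to reflexivity. R is not reflexive — not valid.
(B) [R]φ → ⟨R⟩φ (axiom D) characterises the serial frames. R is serial — valid.
(C) ⟨R⟩[R]φ → φ is the dual of axiom B; it is valid on a frame exactly when R is symmetric. R is not symmetric, so not valid.
(D) ⟨R⟩⟨R⟩φ → ⟨R⟩φ (the dual of axiom 4) characterises the transitive frames. R is not transitive — not valid.
(E) ⟨R⟩[R]φ → [R]φ (the dual of axiom 5) characterises the euclidean frames. R is not euclidean — not valid.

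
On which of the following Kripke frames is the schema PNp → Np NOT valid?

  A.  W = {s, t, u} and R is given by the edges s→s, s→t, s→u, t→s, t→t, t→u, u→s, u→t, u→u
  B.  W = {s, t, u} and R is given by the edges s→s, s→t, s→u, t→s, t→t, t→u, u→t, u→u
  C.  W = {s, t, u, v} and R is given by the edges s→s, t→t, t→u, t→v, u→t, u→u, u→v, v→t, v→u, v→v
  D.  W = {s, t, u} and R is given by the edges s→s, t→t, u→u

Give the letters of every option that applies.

B

The schema PNp → Np is the dual of axiom 5; it is valid on a frame iff R is euclidean.
(A) R is euclidean (any two R-successors of the same world are R-related), so the schema is valid here.
(B) R is not euclidean (s R u and s R s but not u R s), so the schema fails here.
(C) R is euclidean (any two R-successors of the same world are R-related), so the schema is valid here.
(D) R is euclidean (any two R-successors of the same world are R-related), so the schema is valid here.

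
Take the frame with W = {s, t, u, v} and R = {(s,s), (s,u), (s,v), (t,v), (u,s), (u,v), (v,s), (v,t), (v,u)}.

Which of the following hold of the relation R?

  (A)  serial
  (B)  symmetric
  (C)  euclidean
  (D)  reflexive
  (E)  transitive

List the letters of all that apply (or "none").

(A) serial: every world has an R-successor.
(B) symmetric: every R-edge is matched by its reverse.
(C) not euclidean: v R s and v R t but not s R t.
(D) not reflexive: not t R t.
(E) not transitive: s R v and v R t but not s R t.

A, B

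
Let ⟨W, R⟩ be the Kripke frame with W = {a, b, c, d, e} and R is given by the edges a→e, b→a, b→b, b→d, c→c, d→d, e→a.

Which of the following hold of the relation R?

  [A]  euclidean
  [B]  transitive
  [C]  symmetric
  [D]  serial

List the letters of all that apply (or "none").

(A) not euclidean: b R a and b R b but not a R b.
(B) not transitive: a R e and e R a but not a R a.
(C) not symmetric: b R a but not a R b.
(D) serial: every world has an R-successor.

D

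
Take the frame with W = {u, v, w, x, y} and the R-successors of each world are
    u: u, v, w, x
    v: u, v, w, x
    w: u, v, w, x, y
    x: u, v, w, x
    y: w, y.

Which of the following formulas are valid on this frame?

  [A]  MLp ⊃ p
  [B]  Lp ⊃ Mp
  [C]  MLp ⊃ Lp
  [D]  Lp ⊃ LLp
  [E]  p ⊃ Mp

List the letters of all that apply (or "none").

A, B, E

R is reflexive: each world relates to itself.
R is symmetric: every R-edge is matched by its reverse.
R is not transitive: u R w and w R y but not u R y.
R is not euclidean: w R u and w R y but not u R y.
R is serial: every world has an R-successor.
(A) MLp ⊃ p is the dual of axiom B; it is valid on a frame exactly when R is symmetric. R is symmetric, so valid.
(B) Lp ⊃ Mp is axiom D; it is valid on a frame exactly when R is serial. R is serial, so valid.
(C) the dual of axiom 5: valid iff R is euclidean. R is not euclidean — not valid.
(D) Lp ⊃ LLp is axiom 4; it is valid on a frame exactly when R is transitive. R is not transitive, so not valid.
(E) p ⊃ Mp (the dual of axiom T) characterises the reflexive frames. R is reflexive — valid.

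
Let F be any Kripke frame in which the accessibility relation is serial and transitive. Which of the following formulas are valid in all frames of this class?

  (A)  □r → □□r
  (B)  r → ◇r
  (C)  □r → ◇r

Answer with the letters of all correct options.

(A) □r → □□r (axiom 4) characterises the transitive frames. Every such R is transitive — valid.
(B) r → ◇r (the dual of axiom T) characterises the reflexive frames. Such an R need not be reflexive — not valid.
(C) □r → ◇r is axiom D; it is valid on a frame exactly when R is serial. Every such R is serial, so valid.

A, C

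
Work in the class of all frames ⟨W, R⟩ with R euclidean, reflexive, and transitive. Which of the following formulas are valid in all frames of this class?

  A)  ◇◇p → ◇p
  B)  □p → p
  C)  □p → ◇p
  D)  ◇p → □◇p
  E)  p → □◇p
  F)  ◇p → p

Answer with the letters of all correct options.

A relation that is euclidean, reflexive, and transitive is also serial and symmetric.
(A) the dual of axiom 4: valid iff R is transitive. Every such R is transitive — valid.
(B) □p → p is axiom T, which corresponds to reflexivity. Every such R is reflexive — valid.
(C) □p → ◇p is axiom D, which corresponds to seriality. Every such R is serial — valid.
(D) ◇p → □◇p is axiom 5, which corresponds to the euclidean property. Every such R is euclidean — valid.
(E) axiom B: valid iff R is symmetric. Every such R is symmetric — valid.
(F) ◇p → p is the converse of T; it holds exactly when R ⊆ identity. Such an R need not be a subset of the identity — not valid.

A, B, C, D, E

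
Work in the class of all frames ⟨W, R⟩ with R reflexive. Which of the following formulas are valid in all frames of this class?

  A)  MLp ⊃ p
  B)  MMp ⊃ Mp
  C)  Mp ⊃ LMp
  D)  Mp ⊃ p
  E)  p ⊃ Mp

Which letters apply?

A reflexive relation is serial.
(A) MLp ⊃ p is the dual of axiom B; it is valid on a frame exactly when R is symmetric. Such an R need not be symmetric, so not valid.
(B) MMp ⊃ Mp is the dual of axiom 4; it is valid on a frame exactly when R is transitive. Such an R need not be transitive, so not valid.
(C) Mp ⊃ LMp is axiom 5, which corresponds to the euclidean property. Such an R need not be euclidean — not valid.
(D) Mp ⊃ p is valid only on frames where every R-edge is a self-loop. Such an R need not be a subset of the identity — not valid.
(E) p ⊃ Mp is the dual of axiom T, which corresponds to reflexivity. Every such R is reflexive — valid.

E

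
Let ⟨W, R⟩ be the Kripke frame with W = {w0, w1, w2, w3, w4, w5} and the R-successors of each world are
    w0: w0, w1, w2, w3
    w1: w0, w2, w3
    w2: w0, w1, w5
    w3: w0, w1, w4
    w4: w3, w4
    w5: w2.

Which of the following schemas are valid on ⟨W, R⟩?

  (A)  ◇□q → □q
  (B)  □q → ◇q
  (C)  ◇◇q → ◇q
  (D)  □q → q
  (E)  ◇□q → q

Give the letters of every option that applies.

B, E

R is not reflexive: not w1 R w1.
R is symmetric: every R-edge is matched by its reverse.
R is not transitive: w0 R w2 and w2 R w5 but not w0 R w5.
R is not euclidean: w0 R w2 and w0 R w3 but not w2 R w3.
R is serial: every world has an R-successor.
(A) ◇□q → □q is the dual of axiom 5; it is valid on a frame exactly when R is euclidean. R is not euclidean, so not valid.
(B) axiom D: valid iff R is serial. R is serial — valid.
(C) ◇◇q → ◇q is the dual of axiom 4, which corresponds to transitivity. R is not transitive — not valid.
(D) axiom T: valid iff R is reflexive. R is not reflexive — not valid.
(E) ◇□q → q (the dual of axiom B) characterises the symmetric frames. R is symmetric — valid.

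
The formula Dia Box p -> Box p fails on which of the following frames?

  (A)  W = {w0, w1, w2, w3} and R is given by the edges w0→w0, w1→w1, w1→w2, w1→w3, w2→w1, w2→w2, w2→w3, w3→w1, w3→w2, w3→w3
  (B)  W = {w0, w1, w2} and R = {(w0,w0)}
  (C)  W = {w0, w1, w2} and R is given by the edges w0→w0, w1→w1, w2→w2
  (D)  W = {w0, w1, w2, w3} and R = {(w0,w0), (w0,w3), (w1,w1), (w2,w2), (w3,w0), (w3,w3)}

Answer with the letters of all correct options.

none

The schema Dia Box p -> Box p is the dual of axiom 5; it is valid on a frame iff R is euclidean.
(A) R is euclidean (any two R-successors of the same world are R-related), so the schema is valid here.
(B) R is euclidean (any two R-successors of the same world are R-related), so the schema is valid here.
(C) R is euclidean (any two R-successors of the same world are R-related), so the schema is valid here.
(D) R is euclidean (any two R-successors of the same world are R-related), so the schema is valid here.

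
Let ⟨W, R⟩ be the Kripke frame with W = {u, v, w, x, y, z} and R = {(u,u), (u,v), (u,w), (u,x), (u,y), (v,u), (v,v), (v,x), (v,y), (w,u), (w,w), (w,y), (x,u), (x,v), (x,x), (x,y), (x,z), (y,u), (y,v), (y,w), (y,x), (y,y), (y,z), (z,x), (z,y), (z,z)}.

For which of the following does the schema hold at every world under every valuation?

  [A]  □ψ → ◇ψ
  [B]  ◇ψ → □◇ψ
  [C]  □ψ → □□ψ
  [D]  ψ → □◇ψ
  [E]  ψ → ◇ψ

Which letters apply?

R is reflexive: each world relates to itself.
R is symmetric: every R-edge is matched by its reverse.
R is not transitive: u R x and x R z but not u R z.
R is not euclidean: u R v and u R w but not v R w.
R is serial: every world has an R-successor.
(A) □ψ → ◇ψ (axiom D) characterises the serial frames. R is serial — valid.
(B) axiom 5: valid iff R is euclidean. R is not euclidean — not valid.
(C) □ψ → □□ψ is axiom 4; it is valid on a frame exactly when R is transitive. R is not transitive, so not valid.
(D) ψ → □◇ψ is axiom B; it is valid on a frame exactly when R is symmetric. R is symmetric, so valid.
(E) the dual of axiom T: valid iff R is reflexive. R is reflexive — valid.

A, D, E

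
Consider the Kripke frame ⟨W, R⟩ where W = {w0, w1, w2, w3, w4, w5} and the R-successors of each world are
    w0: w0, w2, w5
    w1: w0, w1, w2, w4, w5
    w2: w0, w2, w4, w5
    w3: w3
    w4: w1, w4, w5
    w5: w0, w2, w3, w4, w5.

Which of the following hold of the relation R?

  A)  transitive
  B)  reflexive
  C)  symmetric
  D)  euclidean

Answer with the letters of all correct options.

(A) not transitive: w0 R w2 and w2 R w4 but not w0 R w4.
(B) reflexive: each world relates to itself.
(C) not symmetric: w1 R w0 but not w0 R w1.
(D) not euclidean: w1 R w0 and w1 R w1 but not w0 R w1.

B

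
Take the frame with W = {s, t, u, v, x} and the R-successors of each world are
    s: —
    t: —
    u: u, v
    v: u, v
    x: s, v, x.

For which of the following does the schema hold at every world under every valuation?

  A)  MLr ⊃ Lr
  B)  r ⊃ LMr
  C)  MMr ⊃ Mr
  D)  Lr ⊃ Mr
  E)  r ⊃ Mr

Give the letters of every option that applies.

none

R is not reflexive: not s R s.
R is not symmetric: x R s but not s R x.
R is not transitive: x R v and v R u but not x R u.
R is not euclidean: x R s and x R v but not s R v.
R is not serial: s has no R-successor.
(A) MLr ⊃ Lr is the dual of axiom 5; it is valid on a frame exactly when R is euclidean. R is not euclidean, so not valid.
(B) axiom B: valid iff R is symmetric. R is not symmetric — not valid.
(C) MMr ⊃ Mr (the dual of axiom 4) characterises the transitive frames. R is not transitive — not valid.
(D) Lr ⊃ Mr (axiom D) characterises the serial frames. R is not serial — not valid.
(E) r ⊃ Mr is the dual of axiom T; it is valid on a frame exactly when R is reflexive. R is not reflexive, so not valid.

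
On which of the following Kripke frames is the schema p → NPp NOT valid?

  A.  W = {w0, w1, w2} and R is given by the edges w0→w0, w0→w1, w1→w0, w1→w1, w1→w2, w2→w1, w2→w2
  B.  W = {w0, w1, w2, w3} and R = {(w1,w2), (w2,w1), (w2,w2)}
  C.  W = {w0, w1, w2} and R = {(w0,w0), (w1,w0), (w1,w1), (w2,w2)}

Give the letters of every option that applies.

The schema p → NPp is axiom B; it is valid on a frame iff R is symmetric.
(A) R is symmetric (every R-edge is matched by its reverse), so the schema is valid here.
(B) R is symmetric (every R-edge is matched by its reverse), so the schema is valid here.
(C) R is not symmetric (w1 R w0 but not w0 R w1), so the schema fails here.

C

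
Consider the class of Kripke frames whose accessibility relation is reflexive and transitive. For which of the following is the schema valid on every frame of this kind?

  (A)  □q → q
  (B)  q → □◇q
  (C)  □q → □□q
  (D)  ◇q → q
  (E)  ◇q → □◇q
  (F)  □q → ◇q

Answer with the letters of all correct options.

A, C, F

Reflexive relations are serial.
(A) □q → q is axiom T, which corresponds to reflexivity. Every such R is reflexive — valid.
(B) axiom B: valid iff R is symmetric. Such an R need not be symmetric — not valid.
(C) axiom 4: valid iff R is transitive. Every such R is transitive — valid.
(D) ◇q → q (the converse of T) corresponds to R being a subset of the identity. Such an R need not be a subset of the identity, so not valid.
(E) ◇q → □◇q is axiom 5; it is valid on a frame exactly when R is euclidean. Such an R need not be euclidean, so not valid.
(F) □q → ◇q (axiom D) characterises the serial frames. Every such R is serial — valid.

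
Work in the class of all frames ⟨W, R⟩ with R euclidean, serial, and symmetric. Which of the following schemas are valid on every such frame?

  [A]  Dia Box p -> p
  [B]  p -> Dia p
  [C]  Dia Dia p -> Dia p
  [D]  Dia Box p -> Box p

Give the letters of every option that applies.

Serial, symmetric and euclidean together give transitive (from symmetry + euclidean) and then reflexive; the relation is an equivalence.
(A) the dual of axiom B: valid iff R is symmetric. Every such R is symmetric — valid.
(B) p -> Dia p (the dual of axiom T) characterises the reflexive frames. Every such R is reflexive — valid.
(C) Dia Dia p -> Dia p (the dual of axiom 4) characterises the transitive frames. Every such R is transitive — valid.
(D) Dia Box p -> Box p is the dual of axiom 5; it is valid on a frame exactly when R is euclidean. Every such R is euclidean, so valid.

A, B, C, D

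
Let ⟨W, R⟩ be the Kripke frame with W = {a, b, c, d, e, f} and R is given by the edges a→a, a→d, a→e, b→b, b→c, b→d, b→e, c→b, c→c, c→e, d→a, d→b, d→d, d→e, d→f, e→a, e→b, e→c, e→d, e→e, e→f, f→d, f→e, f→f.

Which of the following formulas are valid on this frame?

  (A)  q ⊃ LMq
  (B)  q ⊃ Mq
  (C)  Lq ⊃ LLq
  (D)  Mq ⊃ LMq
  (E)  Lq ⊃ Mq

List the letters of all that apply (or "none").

R is reflexive: each world relates to itself.
R is symmetric: every R-edge is matched by its reverse.
R is not transitive: a R d and d R b but not a R b.
R is not euclidean: b R c and b R d but not c R d.
R is serial: every world has an R-successor.
(A) q ⊃ LMq (axiom B) characterises the symmetric frames. R is symmetric — valid.
(B) q ⊃ Mq is the dual of axiom T; it is valid on a frame exactly when R is reflexive. R is reflexive, so valid.
(C) Lq ⊃ LLq is axiom 4; it is valid on a frame exactly when R is transitive. R is not transitive, so not valid.
(D) Mq ⊃ LMq (axiom 5) characterises the euclidean frames. R is not euclidean — not valid.
(E) Lq ⊃ Mq is axiom D; it is valid on a frame exactly when R is serial. R is serial, so valid.

A, B, E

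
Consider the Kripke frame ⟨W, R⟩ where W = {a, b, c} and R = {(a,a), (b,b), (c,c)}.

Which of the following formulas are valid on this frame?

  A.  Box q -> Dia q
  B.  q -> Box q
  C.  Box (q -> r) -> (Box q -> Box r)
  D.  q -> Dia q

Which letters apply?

R is reflexive: each world relates to itself.
R is serial: every world has an R-successor.
R is a subset of the identity: every R-edge is a self-loop.
(A) axiom D: valid iff R is serial. R is serial — valid.
(B) q -> Box q is equivalent to ◇p→p; it holds exactly when R ⊆ identity. Here R ⊆ identity — valid.
(C) Box (q -> r) -> (Box q -> Box r) is axiom K, valid on every Kripke frame — valid.
(D) the dual of axiom T: valid iff R is reflexive. R is reflexive — valid.

A, B, C, D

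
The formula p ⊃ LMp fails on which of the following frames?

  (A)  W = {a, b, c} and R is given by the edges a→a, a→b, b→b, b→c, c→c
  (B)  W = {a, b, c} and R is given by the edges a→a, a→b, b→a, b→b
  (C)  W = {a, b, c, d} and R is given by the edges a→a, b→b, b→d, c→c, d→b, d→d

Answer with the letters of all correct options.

A

The schema p ⊃ LMp is axiom B; it is valid on a frame iff R is symmetric.
(A) R is not symmetric (a R b but not b R a), so the schema fails here.
(B) R is symmetric (every R-edge is matched by its reverse), so the schema is valid here.
(C) R is symmetric (every R-edge is matched by its reverse), so the schema is valid here.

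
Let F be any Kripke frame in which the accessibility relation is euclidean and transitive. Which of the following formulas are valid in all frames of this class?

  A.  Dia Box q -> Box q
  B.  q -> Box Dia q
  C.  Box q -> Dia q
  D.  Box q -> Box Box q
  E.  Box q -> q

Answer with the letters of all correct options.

A, D

(A) Dia Box q -> Box q is the dual of axiom 5, which corresponds to the euclidean property. Every such R is euclidean — valid.
(B) q -> Box Dia q is axiom B; it is valid on a frame exactly when R is symmetric. Such an R need not be symmetric, so not valid.
(C) Box q -> Dia q is axiom D, which corresponds to seriality. Such an R need not be serial — not valid.
(D) Box q -> Box Box q (axiom 4) characterises the transitive frames. Every such R is transitive — valid.
(E) Box q -> q is axiom T; it is valid on a frame exactly when R is reflexive. Such an R need not be reflexive, so not valid.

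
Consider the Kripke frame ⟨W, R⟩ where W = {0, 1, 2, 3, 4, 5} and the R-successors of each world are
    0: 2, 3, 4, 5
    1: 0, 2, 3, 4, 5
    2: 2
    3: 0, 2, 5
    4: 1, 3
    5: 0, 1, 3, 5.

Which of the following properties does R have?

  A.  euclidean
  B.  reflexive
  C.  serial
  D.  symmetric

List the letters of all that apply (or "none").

C

(A) not euclidean: 0 R 2 and 0 R 3 but not 2 R 3.
(B) not reflexive: not 0 R 0.
(C) serial: every world has an R-successor.
(D) not symmetric: 0 R 2 but not 2 R 0.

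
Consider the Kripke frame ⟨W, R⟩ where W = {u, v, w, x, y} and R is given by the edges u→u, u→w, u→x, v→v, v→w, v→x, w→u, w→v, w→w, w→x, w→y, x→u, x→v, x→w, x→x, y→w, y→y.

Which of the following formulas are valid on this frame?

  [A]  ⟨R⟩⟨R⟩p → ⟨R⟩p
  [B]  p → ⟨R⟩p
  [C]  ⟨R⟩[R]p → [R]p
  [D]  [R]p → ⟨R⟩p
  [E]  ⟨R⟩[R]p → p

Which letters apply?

R is reflexive: each world relates to itself.
R is symmetric: every R-edge is matched by its reverse.
R is not transitive: u R w and w R v but not u R v.
R is not euclidean: w R u and w R v but not u R v.
R is serial: every world has an R-successor.
(A) ⟨R⟩⟨R⟩p → ⟨R⟩p is the dual of axiom 4, which corresponds to transitivity. R is not transitive — not valid.
(B) p → ⟨R⟩p is the dual of axiom T; it is valid on a frame exactly when R is reflexive. R is reflexive, so valid.
(C) ⟨R⟩[R]p → [R]p is the dual of axiom 5, which corresponds to the euclidean property. R is not euclidean — not valid.
(D) [R]p → ⟨R⟩p is axiom D; it is valid on a frame exactly when R is serial. R is serial, so valid.
(E) ⟨R⟩[R]p → p (the dual of axiom B) characterises the symmetric frames. R is symmetric — valid.

B, D, E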